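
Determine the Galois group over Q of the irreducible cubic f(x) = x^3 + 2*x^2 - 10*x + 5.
Gal(K/Q) = S_3 (symmetric group of order 6)

Compute the discriminant of x^3 + (2)*x^2 + (-10)*x + (5): Δ = 1765. Since Δ is not a rational square, the Galois group is not contained in A_3; it must be the full S_3 (irreducibility of the cubic rules out anything smaller).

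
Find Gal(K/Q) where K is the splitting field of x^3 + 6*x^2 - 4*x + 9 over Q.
Gal(K/Q) = S_3 (symmetric group of order 6)

Compute the discriminant of x^3 + (6)*x^2 + (-4)*x + (9): Δ = -13019. Since Δ is not a rational square, the Galois group is not contained in A_3; it must be the full S_3 (irreducibility of the cubic rules out anything smaller).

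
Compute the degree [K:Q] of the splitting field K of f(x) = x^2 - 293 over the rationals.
[K:Q] = 2

The polynomial x^2 - 293 is irreducible over Q since 293 is not a perfect square. Its splitting field is Q(sqrt(293)), which has degree 2 over Q.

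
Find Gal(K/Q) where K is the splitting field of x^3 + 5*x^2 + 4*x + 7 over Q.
Gal(K/Q) = S_3 (symmetric group of order 6)

Compute the discriminant of x^3 + (5)*x^2 + (4)*x + (7): Δ = -2159. Since Δ is not a rational square, the Galois group is not contained in A_3; it must be the full S_3 (irreducibility of the cubic rules out anything smaller).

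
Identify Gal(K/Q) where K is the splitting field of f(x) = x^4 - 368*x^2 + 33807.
Gal(K/Q) = V_4 (Klein four-group, Z/2Z × Z/2Z)

f factors as (x^2 - 191)(x^2 - 177), so the splitting field is K = Q(sqrt(191), sqrt(177)). The elements 191, 177, 33807 are all non-squares in Q, so sqrt(191) and sqrt(177) generate independent quadratic extensions. Thus [K:Q] = 4 and Gal(K/Q) is generated by the two order-2 automorphisms sqrt(191) ↦ -sqrt(191) and sqrt(177) ↦ -sqrt(177), giving V_4.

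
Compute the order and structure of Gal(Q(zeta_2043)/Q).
|Gal(Q(zeta_2043)/Q)| = phi(2043) = 1356; group ≅ (Z/2043Z)^* ≅ Z/6Z × Z/226Z

The n-th cyclotomic polynomial Φ_2043(x) is the minimal polynomial of zeta_2043 over Q and has degree phi(2043) = 1356. So Q(zeta_2043) is a degree-1356 Galois extension with Galois group (Z/2043Z)^*. By CRT, (Z/2043Z)^* ≅ (Z/9Z)^* × (Z/227Z)^*. Each prime-power unit group is (Z/9Z)^* ≅ Z/6Z; (Z/227Z)^* ≅ Z/226Z. Hence Gal(Q(zeta_2043)/Q) ≅ Z/6Z × Z/226Z.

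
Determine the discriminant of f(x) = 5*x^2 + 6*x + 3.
Δ = -24

For a quadratic a x^2 + b x + c the discriminant is Δ = b^2 - 4ac = (6)^2 - 4*(5)*(3) = 36 - (60) = -24.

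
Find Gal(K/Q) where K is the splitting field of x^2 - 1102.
Gal(K/Q) = Z/2Z (cyclic of order 2)

x^2 - 1102 is irreducible over Q since 1102 is not a rational square. The splitting field Q(sqrt(1102)) has degree 2 over Q, and its unique nontrivial automorphism is sqrt(1102) ↦ -sqrt(1102). Hence Gal(Q(sqrt(1102))/Q) = Z/2Z.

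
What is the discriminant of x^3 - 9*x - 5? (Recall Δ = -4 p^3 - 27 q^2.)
Δ = 2241

For a depressed cubic x^3 + p x + q the discriminant is Δ = -4 p^3 - 27 q^2 = -4*(-9)^3 - 27*(-5)^2 = 2916 - 675 = 2241.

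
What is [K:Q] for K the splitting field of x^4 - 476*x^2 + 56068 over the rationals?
[K:Q] = 4

f factors as (x^2 - 262)(x^2 - 214); the splitting field is K = Q(sqrt(262), sqrt(214)). Since 262, 214, and 56068 are all non-squares in Q, the three subfields Q(sqrt(262)), Q(sqrt(214)), Q(sqrt(56068)) are distinct degree-2 extensions, so [K:Q] = 4 (Klein four Galois group).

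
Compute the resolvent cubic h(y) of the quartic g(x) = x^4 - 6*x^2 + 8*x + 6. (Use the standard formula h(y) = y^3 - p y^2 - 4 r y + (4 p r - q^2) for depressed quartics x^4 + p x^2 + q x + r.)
h(y) = y^3 + 6*y^2 - 24*y - 208

Identify coefficients: p = -6, q = 8, r = 6.
Plug into h(y) = y^3 - p y^2 - 4 r y + (4 p r - q^2):
  h(y) = y^3 - (-6) y^2 - 4*(6) y + (4*(-6)*(6) - (8)^2)
       = y^3 + (6) y^2 + (-24) y + (-208).
Simplifying: h(y) = y^3 + 6*y^2 - 24*y - 208.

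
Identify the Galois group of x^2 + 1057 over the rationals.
Gal(K/Q) = Z/2Z (cyclic of order 2)

x^2 + 1057 is irreducible over Q since -1057 is not a rational square. The splitting field Q(sqrt(-1057)) has degree 2 over Q, and its unique nontrivial automorphism is sqrt(-1057) ↦ -sqrt(-1057). Hence Gal(Q(sqrt(-1057))/Q) = Z/2Z.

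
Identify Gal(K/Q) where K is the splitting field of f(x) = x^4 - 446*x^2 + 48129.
Gal(K/Q) = V_4 (Klein four-group, Z/2Z × Z/2Z)

f factors as (x^2 - 183)(x^2 - 263), so the splitting field is K = Q(sqrt(183), sqrt(263)). The elements 183, 263, 48129 are all non-squares in Q, so sqrt(183) and sqrt(263) generate independent quadratic extensions. Thus [K:Q] = 4 and Gal(K/Q) is generated by the two order-2 automorphisms sqrt(183) ↦ -sqrt(183) and sqrt(263) ↦ -sqrt(263), giving V_4.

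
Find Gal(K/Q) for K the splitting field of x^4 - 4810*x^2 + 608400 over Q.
Gal(K/Q) = Z/2Z (cyclic of order 2)

f factors as (x^2 - 4680)(x^2 - 130), so the splitting field is K = Q(sqrt(4680), sqrt(130)). The squarefree part of 4680 is 130 and the squarefree part of 130 is also 130, so sqrt(4680) and sqrt(130) are both rational multiples of sqrt(130). Hence Q(sqrt(4680)) = Q(sqrt(130)) = Q(sqrt(130)), and the splitting field collapses to a single degree-2 extension with Galois group Z/2Z.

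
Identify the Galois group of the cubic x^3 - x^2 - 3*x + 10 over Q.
Gal(K/Q) = S_3 (symmetric group of order 6)

Compute the discriminant of x^3 + (-1)*x^2 + (-3)*x + (10): Δ = -2003. Since Δ is not a rational square, the Galois group is not contained in A_3; it must be the full S_3 (irreducibility of the cubic rules out anything smaller).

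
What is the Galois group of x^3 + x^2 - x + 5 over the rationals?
Gal(K/Q) = S_3 (symmetric group of order 6)

Compute the discriminant of x^3 + (1)*x^2 + (-1)*x + (5): Δ = -780. Since Δ is not a rational square, the Galois group is not contained in A_3; it must be the full S_3 (irreducibility of the cubic rules out anything smaller).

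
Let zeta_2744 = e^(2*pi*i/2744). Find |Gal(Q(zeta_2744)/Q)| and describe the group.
|Gal(Q(zeta_2744)/Q)| = phi(2744) = 1176; group ≅ (Z/2744Z)^* ≅ Z/2Z × Z/2Z × Z/294Z

The n-th cyclotomic polynomial Φ_2744(x) is the minimal polynomial of zeta_2744 over Q and has degree phi(2744) = 1176. So Q(zeta_2744) is a degree-1176 Galois extension with Galois group (Z/2744Z)^*. By CRT, (Z/2744Z)^* ≅ (Z/8Z)^* × (Z/343Z)^*. Each prime-power unit group is (Z/8Z)^* ≅ Z/2Z × Z/2Z; (Z/343Z)^* ≅ Z/294Z. Hence Gal(Q(zeta_2744)/Q) ≅ Z/2Z × Z/2Z × Z/294Z.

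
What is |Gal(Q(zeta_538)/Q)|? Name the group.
|Gal(Q(zeta_538)/Q)| = phi(538) = 268; group ≅ (Z/538Z)^* ≅ Z/268Z

The n-th cyclotomic polynomial Φ_538(x) is the minimal polynomial of zeta_538 over Q and has degree phi(538) = 268. So Q(zeta_538) is a degree-268 Galois extension with Galois group (Z/538Z)^*. By CRT, (Z/538Z)^* ≅ (Z/2Z)^* × (Z/269Z)^*. Each prime-power unit group is (Z/2Z)^* ≅ trivial group (order 1); (Z/269Z)^* ≅ Z/268Z. Hence Gal(Q(zeta_538)/Q) ≅ Z/268Z.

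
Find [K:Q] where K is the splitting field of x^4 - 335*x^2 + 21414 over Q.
[K:Q] = 4

f factors as (x^2 - 86)(x^2 - 249); the splitting field is K = Q(sqrt(86), sqrt(249)). Since 86, 249, and 21414 are all non-squares in Q, the three subfields Q(sqrt(86)), Q(sqrt(249)), Q(sqrt(21414)) are distinct degree-2 extensions, so [K:Q] = 4 (Klein four Galois group).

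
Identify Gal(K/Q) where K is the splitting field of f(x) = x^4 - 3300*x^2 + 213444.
Gal(K/Q) = Z/2Z (cyclic of order 2)

f factors as (x^2 - 66)(x^2 - 3234), so the splitting field is K = Q(sqrt(66), sqrt(3234)). The squarefree part of 66 is 66 and the squarefree part of 3234 is also 66, so sqrt(66) and sqrt(3234) are both rational multiples of sqrt(66). Hence Q(sqrt(66)) = Q(sqrt(3234)) = Q(sqrt(66)), and the splitting field collapses to a single degree-2 extension with Galois group Z/2Z.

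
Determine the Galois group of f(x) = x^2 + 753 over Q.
Gal(K/Q) = Z/2Z (cyclic of order 2)

x^2 + 753 is irreducible over Q since -753 is not a rational square. The splitting field Q(sqrt(-753)) has degree 2 over Q, and its unique nontrivial automorphism is sqrt(-753) ↦ -sqrt(-753). Hence Gal(Q(sqrt(-753))/Q) = Z/2Z.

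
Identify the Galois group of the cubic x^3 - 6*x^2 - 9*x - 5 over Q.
Gal(K/Q) = S_3 (symmetric group of order 6)

Compute the discriminant of x^3 + (-6)*x^2 + (-9)*x + (-5): Δ = -4023. Since Δ is not a rational square, the Galois group is not contained in A_3; it must be the full S_3 (irreducibility of the cubic rules out anything smaller).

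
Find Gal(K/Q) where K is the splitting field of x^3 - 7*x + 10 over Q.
Gal(K/Q) = S_3 (symmetric group of order 6)

Compute the discriminant of x^3 + (0)*x^2 + (-7)*x + (10): Δ = -1328. Since Δ is not a rational square, the Galois group is not contained in A_3; it must be the full S_3 (irreducibility of the cubic rules out anything smaller).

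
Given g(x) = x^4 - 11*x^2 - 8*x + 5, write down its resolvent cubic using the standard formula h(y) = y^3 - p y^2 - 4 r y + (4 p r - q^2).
h(y) = y^3 + 11*y^2 - 20*y - 284

Identify coefficients: p = -11, q = -8, r = 5.
Plug into h(y) = y^3 - p y^2 - 4 r y + (4 p r - q^2):
  h(y) = y^3 - (-11) y^2 - 4*(5) y + (4*(-11)*(5) - (-8)^2)
       = y^3 + (11) y^2 + (-20) y + (-284).
Simplifying: h(y) = y^3 + 11*y^2 - 20*y - 284.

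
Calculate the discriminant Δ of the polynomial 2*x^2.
Δ = 0

For a quadratic a x^2 + b x + c the discriminant is Δ = b^2 - 4ac = (0)^2 - 4*(2)*(0) = 0 - (0) = 0.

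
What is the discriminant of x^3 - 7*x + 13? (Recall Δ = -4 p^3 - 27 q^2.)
Δ = -3191

For a depressed cubic x^3 + p x + q the discriminant is Δ = -4 p^3 - 27 q^2 = -4*(-7)^3 - 27*(13)^2 = 1372 - 4563 = -3191.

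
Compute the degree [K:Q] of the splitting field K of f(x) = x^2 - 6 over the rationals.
[K:Q] = 2

The polynomial x^2 - 6 is irreducible over Q since 6 is not a perfect square. Its splitting field is Q(sqrt(6)), which has degree 2 over Q.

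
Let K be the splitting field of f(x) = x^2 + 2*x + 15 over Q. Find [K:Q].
[K:Q] = 2

The discriminant of x^2 + (2)*x + (15) is b^2 - 4c = 4 - (60) = -56. Since -56 is not a perfect square in Q, the polynomial is irreducible over Q. Its two roots generate a degree-2 extension, so [K:Q] = 2.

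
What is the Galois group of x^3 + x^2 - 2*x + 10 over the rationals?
Gal(K/Q) = S_3 (symmetric group of order 6)

Compute the discriminant of x^3 + (1)*x^2 + (-2)*x + (10): Δ = -3064. Since Δ is not a rational square, the Galois group is not contained in A_3; it must be the full S_3 (irreducibility of the cubic rules out anything smaller).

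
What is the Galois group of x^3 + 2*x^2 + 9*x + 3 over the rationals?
Gal(K/Q) = S_3 (symmetric group of order 6)

Compute the discriminant of x^3 + (2)*x^2 + (9)*x + (3): Δ = -1959. Since Δ is not a rational square, the Galois group is not contained in A_3; it must be the full S_3 (irreducibility of the cubic rules out anything smaller).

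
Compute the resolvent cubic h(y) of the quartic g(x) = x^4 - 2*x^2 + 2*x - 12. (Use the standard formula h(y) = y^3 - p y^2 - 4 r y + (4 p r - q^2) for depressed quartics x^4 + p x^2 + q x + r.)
h(y) = y^3 + 2*y^2 + 48*y + 92

Identify coefficients: p = -2, q = 2, r = -12.
Plug into h(y) = y^3 - p y^2 - 4 r y + (4 p r - q^2):
  h(y) = y^3 - (-2) y^2 - 4*(-12) y + (4*(-2)*(-12) - (2)^2)
       = y^3 + (2) y^2 + (48) y + (92).
Simplifying: h(y) = y^3 + 2*y^2 + 48*y + 92.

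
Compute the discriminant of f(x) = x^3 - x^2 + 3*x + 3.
Δ = -492

For x^3 + a x^2 + b x + c the discriminant is Δ = 18 a b c - 4 a^3 c + a^2 b^2 - 4 b^3 - 27 c^2.
Plug a = -1, b = 3, c = 3:
  18*(-1)*(3)*(3) - 4*(-1)^3*(3) + (-1)^2*(3)^2 - 4*(3)^3 - 27*(3)^2
  = -162 + (12) + 9 + (-108) + (-243)
  = -492.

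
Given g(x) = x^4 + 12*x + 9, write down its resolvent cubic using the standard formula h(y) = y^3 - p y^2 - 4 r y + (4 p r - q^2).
h(y) = y^3 - 36*y - 144

Identify coefficients: p = 0, q = 12, r = 9.
Plug into h(y) = y^3 - p y^2 - 4 r y + (4 p r - q^2):
  h(y) = y^3 - (0) y^2 - 4*(9) y + (4*(0)*(9) - (12)^2)
       = y^3 + (0) y^2 + (-36) y + (-144).
Simplifying: h(y) = y^3 - 36*y - 144.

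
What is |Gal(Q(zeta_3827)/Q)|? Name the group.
|Gal(Q(zeta_3827)/Q)| = phi(3827) = 3696; group ≅ (Z/3827Z)^* ≅ Z/42Z × Z/88Z

The n-th cyclotomic polynomial Φ_3827(x) is the minimal polynomial of zeta_3827 over Q and has degree phi(3827) = 3696. So Q(zeta_3827) is a degree-3696 Galois extension with Galois group (Z/3827Z)^*. By CRT, (Z/3827Z)^* ≅ (Z/43Z)^* × (Z/89Z)^*. Each prime-power unit group is (Z/43Z)^* ≅ Z/42Z; (Z/89Z)^* ≅ Z/88Z. Hence Gal(Q(zeta_3827)/Q) ≅ Z/42Z × Z/88Z.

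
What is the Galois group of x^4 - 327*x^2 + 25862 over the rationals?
Gal(K/Q) = V_4 (Klein four-group, Z/2Z × Z/2Z)

f factors as (x^2 - 193)(x^2 - 134), so the splitting field is K = Q(sqrt(193), sqrt(134)). The elements 193, 134, 25862 are all non-squares in Q, so sqrt(193) and sqrt(134) generate independent quadratic extensions. Thus [K:Q] = 4 and Gal(K/Q) is generated by the two order-2 automorphisms sqrt(193) ↦ -sqrt(193) and sqrt(134) ↦ -sqrt(134), giving V_4.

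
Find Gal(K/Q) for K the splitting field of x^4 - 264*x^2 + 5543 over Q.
Gal(K/Q) = V_4 (Klein four-group, Z/2Z × Z/2Z)

f factors as (x^2 - 23)(x^2 - 241), so the splitting field is K = Q(sqrt(23), sqrt(241)). The elements 23, 241, 5543 are all non-squares in Q, so sqrt(23) and sqrt(241) generate independent quadratic extensions. Thus [K:Q] = 4 and Gal(K/Q) is generated by the two order-2 automorphisms sqrt(23) ↦ -sqrt(23) and sqrt(241) ↦ -sqrt(241), giving V_4.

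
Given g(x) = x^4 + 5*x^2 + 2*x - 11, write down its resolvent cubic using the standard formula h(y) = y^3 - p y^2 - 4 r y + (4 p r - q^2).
h(y) = y^3 - 5*y^2 + 44*y - 224

Identify coefficients: p = 5, q = 2, r = -11.
Plug into h(y) = y^3 - p y^2 - 4 r y + (4 p r - q^2):
  h(y) = y^3 - (5) y^2 - 4*(-11) y + (4*(5)*(-11) - (2)^2)
       = y^3 + (-5) y^2 + (44) y + (-224).
Simplifying: h(y) = y^3 - 5*y^2 + 44*y - 224.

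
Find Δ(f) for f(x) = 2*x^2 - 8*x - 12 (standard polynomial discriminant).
Δ = 160

For a quadratic a x^2 + b x + c the discriminant is Δ = b^2 - 4ac = (-8)^2 - 4*(2)*(-12) = 64 - (-96) = 160.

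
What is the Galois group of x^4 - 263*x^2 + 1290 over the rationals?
Gal(K/Q) = V_4 (Klein four-group, Z/2Z × Z/2Z)

f factors as (x^2 - 258)(x^2 - 5), so the splitting field is K = Q(sqrt(258), sqrt(5)). The elements 258, 5, 1290 are all non-squares in Q, so sqrt(258) and sqrt(5) generate independent quadratic extensions. Thus [K:Q] = 4 and Gal(K/Q) is generated by the two order-2 automorphisms sqrt(258) ↦ -sqrt(258) and sqrt(5) ↦ -sqrt(5), giving V_4.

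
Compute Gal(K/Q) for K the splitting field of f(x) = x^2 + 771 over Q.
Gal(K/Q) = Z/2Z (cyclic of order 2)

x^2 + 771 is irreducible over Q since -771 is not a rational square. The splitting field Q(sqrt(-771)) has degree 2 over Q, and its unique nontrivial automorphism is sqrt(-771) ↦ -sqrt(-771). Hence Gal(Q(sqrt(-771))/Q) = Z/2Z.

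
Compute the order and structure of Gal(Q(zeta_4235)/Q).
|Gal(Q(zeta_4235)/Q)| = phi(4235) = 2640; group ≅ (Z/4235Z)^* ≅ Z/4Z × Z/6Z × Z/110Z

The n-th cyclotomic polynomial Φ_4235(x) is the minimal polynomial of zeta_4235 over Q and has degree phi(4235) = 2640. So Q(zeta_4235) is a degree-2640 Galois extension with Galois group (Z/4235Z)^*. By CRT, (Z/4235Z)^* ≅ (Z/5Z)^* × (Z/7Z)^* × (Z/121Z)^*. Each prime-power unit group is (Z/5Z)^* ≅ Z/4Z; (Z/7Z)^* ≅ Z/6Z; (Z/121Z)^* ≅ Z/110Z. Hence Gal(Q(zeta_4235)/Q) ≅ Z/4Z × Z/6Z × Z/110Z.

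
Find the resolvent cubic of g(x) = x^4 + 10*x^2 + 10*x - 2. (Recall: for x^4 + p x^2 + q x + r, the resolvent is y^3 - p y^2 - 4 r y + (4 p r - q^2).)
h(y) = y^3 - 10*y^2 + 8*y - 180

Identify coefficients: p = 10, q = 10, r = -2.
Plug into h(y) = y^3 - p y^2 - 4 r y + (4 p r - q^2):
  h(y) = y^3 - (10) y^2 - 4*(-2) y + (4*(10)*(-2) - (10)^2)
       = y^3 + (-10) y^2 + (8) y + (-180).
Simplifying: h(y) = y^3 - 10*y^2 + 8*y - 180.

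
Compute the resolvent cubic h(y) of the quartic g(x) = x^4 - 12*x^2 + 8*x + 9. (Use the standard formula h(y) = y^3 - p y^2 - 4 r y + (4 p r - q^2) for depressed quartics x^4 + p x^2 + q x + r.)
h(y) = y^3 + 12*y^2 - 36*y - 496

Identify coefficients: p = -12, q = 8, r = 9.
Plug into h(y) = y^3 - p y^2 - 4 r y + (4 p r - q^2):
  h(y) = y^3 - (-12) y^2 - 4*(9) y + (4*(-12)*(9) - (8)^2)
       = y^3 + (12) y^2 + (-36) y + (-496).
Simplifying: h(y) = y^3 + 12*y^2 - 36*y - 496.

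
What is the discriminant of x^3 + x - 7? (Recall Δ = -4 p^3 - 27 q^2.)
Δ = -1327

For a depressed cubic x^3 + p x + q the discriminant is Δ = -4 p^3 - 27 q^2 = -4*(1)^3 - 27*(-7)^2 = -4 - 1323 = -1327.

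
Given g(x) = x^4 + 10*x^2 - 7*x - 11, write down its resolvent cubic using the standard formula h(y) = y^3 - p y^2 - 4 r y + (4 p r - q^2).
h(y) = y^3 - 10*y^2 + 44*y - 489

Identify coefficients: p = 10, q = -7, r = -11.
Plug into h(y) = y^3 - p y^2 - 4 r y + (4 p r - q^2):
  h(y) = y^3 - (10) y^2 - 4*(-11) y + (4*(10)*(-11) - (-7)^2)
       = y^3 + (-10) y^2 + (44) y + (-489).
Simplifying: h(y) = y^3 - 10*y^2 + 44*y - 489.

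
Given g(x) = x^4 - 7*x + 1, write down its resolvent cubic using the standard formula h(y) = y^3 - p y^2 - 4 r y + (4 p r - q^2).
h(y) = y^3 - 4*y - 49

Identify coefficients: p = 0, q = -7, r = 1.
Plug into h(y) = y^3 - p y^2 - 4 r y + (4 p r - q^2):
  h(y) = y^3 - (0) y^2 - 4*(1) y + (4*(0)*(1) - (-7)^2)
       = y^3 + (0) y^2 + (-4) y + (-49).
Simplifying: h(y) = y^3 - 4*y - 49.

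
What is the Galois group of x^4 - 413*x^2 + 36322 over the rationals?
Gal(K/Q) = V_4 (Klein four-group, Z/2Z × Z/2Z)

f factors as (x^2 - 286)(x^2 - 127), so the splitting field is K = Q(sqrt(286), sqrt(127)). The elements 286, 127, 36322 are all non-squares in Q, so sqrt(286) and sqrt(127) generate independent quadratic extensions. Thus [K:Q] = 4 and Gal(K/Q) is generated by the two order-2 automorphisms sqrt(286) ↦ -sqrt(286) and sqrt(127) ↦ -sqrt(127), giving V_4.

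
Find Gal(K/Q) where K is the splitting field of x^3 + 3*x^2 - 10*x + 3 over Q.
Gal(K/Q) = S_3 (symmetric group of order 6)

Compute the discriminant of x^3 + (3)*x^2 + (-10)*x + (3): Δ = 2713. Since Δ is not a rational square, the Galois group is not contained in A_3; it must be the full S_3 (irreducibility of the cubic rules out anything smaller).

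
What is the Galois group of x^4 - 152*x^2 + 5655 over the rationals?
Gal(K/Q) = V_4 (Klein four-group, Z/2Z × Z/2Z)

f factors as (x^2 - 65)(x^2 - 87), so the splitting field is K = Q(sqrt(65), sqrt(87)). The elements 65, 87, 5655 are all non-squares in Q, so sqrt(65) and sqrt(87) generate independent quadratic extensions. Thus [K:Q] = 4 and Gal(K/Q) is generated by the two order-2 automorphisms sqrt(65) ↦ -sqrt(65) and sqrt(87) ↦ -sqrt(87), giving V_4.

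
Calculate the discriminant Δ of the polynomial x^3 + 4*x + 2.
Δ = -364

For a depressed cubic x^3 + p x + q the discriminant is Δ = -4 p^3 - 27 q^2 = -4*(4)^3 - 27*(2)^2 = -256 - 108 = -364.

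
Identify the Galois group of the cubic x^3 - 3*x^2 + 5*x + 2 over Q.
Gal(K/Q) = S_3 (symmetric group of order 6)

Compute the discriminant of x^3 + (-3)*x^2 + (5)*x + (2): Δ = -707. Since Δ is not a rational square, the Galois group is not contained in A_3; it must be the full S_3 (irreducibility of the cubic rules out anything smaller).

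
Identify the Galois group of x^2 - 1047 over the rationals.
Gal(K/Q) = Z/2Z (cyclic of order 2)

x^2 - 1047 is irreducible over Q since 1047 is not a rational square. The splitting field Q(sqrt(1047)) has degree 2 over Q, and its unique nontrivial automorphism is sqrt(1047) ↦ -sqrt(1047). Hence Gal(Q(sqrt(1047))/Q) = Z/2Z.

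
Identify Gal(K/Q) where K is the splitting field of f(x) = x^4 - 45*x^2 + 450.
Gal(K/Q) = V_4 (Klein four-group, Z/2Z × Z/2Z)

f factors as (x^2 - 15)(x^2 - 30), so the splitting field is K = Q(sqrt(15), sqrt(30)). The elements 15, 30, 450 are all non-squares in Q, so sqrt(15) and sqrt(30) generate independent quadratic extensions. Thus [K:Q] = 4 and Gal(K/Q) is generated by the two order-2 automorphisms sqrt(15) ↦ -sqrt(15) and sqrt(30) ↦ -sqrt(30), giving V_4.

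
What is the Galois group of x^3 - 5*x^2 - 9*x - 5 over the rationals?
Gal(K/Q) = S_3 (symmetric group of order 6)

Compute the discriminant of x^3 + (-5)*x^2 + (-9)*x + (-5): Δ = -2284. Since Δ is not a rational square, the Galois group is not contained in A_3; it must be the full S_3 (irreducibility of the cubic rules out anything smaller).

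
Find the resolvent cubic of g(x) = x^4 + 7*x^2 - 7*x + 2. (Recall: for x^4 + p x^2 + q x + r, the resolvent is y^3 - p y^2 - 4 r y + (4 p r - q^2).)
h(y) = y^3 - 7*y^2 - 8*y + 7

Identify coefficients: p = 7, q = -7, r = 2.
Plug into h(y) = y^3 - p y^2 - 4 r y + (4 p r - q^2):
  h(y) = y^3 - (7) y^2 - 4*(2) y + (4*(7)*(2) - (-7)^2)
       = y^3 + (-7) y^2 + (-8) y + (7).
Simplifying: h(y) = y^3 - 7*y^2 - 8*y + 7.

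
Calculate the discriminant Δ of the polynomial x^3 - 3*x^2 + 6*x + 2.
Δ = -1080

For x^3 + a x^2 + b x + c the discriminant is Δ = 18 a b c - 4 a^3 c + a^2 b^2 - 4 b^3 - 27 c^2.
Plug a = -3, b = 6, c = 2:
  18*(-3)*(6)*(2) - 4*(-3)^3*(2) + (-3)^2*(6)^2 - 4*(6)^3 - 27*(2)^2
  = -648 + (216) + 324 + (-864) + (-108)
  = -1080.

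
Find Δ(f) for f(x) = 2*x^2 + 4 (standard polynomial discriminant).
Δ = -32

For a quadratic a x^2 + b x + c the discriminant is Δ = b^2 - 4ac = (0)^2 - 4*(2)*(4) = 0 - (32) = -32.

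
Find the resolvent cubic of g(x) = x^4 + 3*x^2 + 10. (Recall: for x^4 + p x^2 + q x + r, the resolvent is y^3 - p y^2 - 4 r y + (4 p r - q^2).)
h(y) = y^3 - 3*y^2 - 40*y + 120

Identify coefficients: p = 3, q = 0, r = 10.
Plug into h(y) = y^3 - p y^2 - 4 r y + (4 p r - q^2):
  h(y) = y^3 - (3) y^2 - 4*(10) y + (4*(3)*(10) - (0)^2)
       = y^3 + (-3) y^2 + (-40) y + (120).
Simplifying: h(y) = y^3 - 3*y^2 - 40*y + 120.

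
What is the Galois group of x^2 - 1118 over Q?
Gal(K/Q) = Z/2Z (cyclic of order 2)

x^2 - 1118 is irreducible over Q since 1118 is not a rational square. The splitting field Q(sqrt(1118)) has degree 2 over Q, and its unique nontrivial automorphism is sqrt(1118) ↦ -sqrt(1118). Hence Gal(Q(sqrt(1118))/Q) = Z/2Z.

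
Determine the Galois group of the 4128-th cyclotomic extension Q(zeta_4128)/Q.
|Gal(Q(zeta_4128)/Q)| = phi(4128) = 1344; group ≅ (Z/4128Z)^* ≅ Z/2Z × Z/2Z × Z/8Z × Z/42Z

The n-th cyclotomic polynomial Φ_4128(x) is the minimal polynomial of zeta_4128 over Q and has degree phi(4128) = 1344. So Q(zeta_4128) is a degree-1344 Galois extension with Galois group (Z/4128Z)^*. By CRT, (Z/4128Z)^* ≅ (Z/32Z)^* × (Z/3Z)^* × (Z/43Z)^*. Each prime-power unit group is (Z/32Z)^* ≅ Z/2Z × Z/8Z; (Z/3Z)^* ≅ Z/2Z; (Z/43Z)^* ≅ Z/42Z. Hence Gal(Q(zeta_4128)/Q) ≅ Z/2Z × Z/2Z × Z/8Z × Z/42Z.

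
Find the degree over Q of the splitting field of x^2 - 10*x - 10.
[K:Q] = 2

The discriminant of x^2 + (-10)*x + (-10) is b^2 - 4c = 100 - (-40) = 140. Since 140 is not a perfect square in Q, the polynomial is irreducible over Q. Its two roots generate a degree-2 extension, so [K:Q] = 2.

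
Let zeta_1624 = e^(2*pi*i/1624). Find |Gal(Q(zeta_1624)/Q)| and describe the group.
|Gal(Q(zeta_1624)/Q)| = phi(1624) = 672; group ≅ (Z/1624Z)^* ≅ Z/2Z × Z/2Z × Z/6Z × Z/28Z

The n-th cyclotomic polynomial Φ_1624(x) is the minimal polynomial of zeta_1624 over Q and has degree phi(1624) = 672. So Q(zeta_1624) is a degree-672 Galois extension with Galois group (Z/1624Z)^*. By CRT, (Z/1624Z)^* ≅ (Z/8Z)^* × (Z/7Z)^* × (Z/29Z)^*. Each prime-power unit group is (Z/8Z)^* ≅ Z/2Z × Z/2Z; (Z/7Z)^* ≅ Z/6Z; (Z/29Z)^* ≅ Z/28Z. Hence Gal(Q(zeta_1624)/Q) ≅ Z/2Z × Z/2Z × Z/6Z × Z/28Z.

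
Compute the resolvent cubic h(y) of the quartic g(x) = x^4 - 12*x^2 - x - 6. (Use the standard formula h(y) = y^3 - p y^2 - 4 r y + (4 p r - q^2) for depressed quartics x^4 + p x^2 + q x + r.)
h(y) = y^3 + 12*y^2 + 24*y + 287

Identify coefficients: p = -12, q = -1, r = -6.
Plug into h(y) = y^3 - p y^2 - 4 r y + (4 p r - q^2):
  h(y) = y^3 - (-12) y^2 - 4*(-6) y + (4*(-12)*(-6) - (-1)^2)
       = y^3 + (12) y^2 + (24) y + (287).
Simplifying: h(y) = y^3 + 12*y^2 + 24*y + 287.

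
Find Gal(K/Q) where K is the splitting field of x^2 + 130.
Gal(K/Q) = Z/2Z (cyclic of order 2)

x^2 + 130 is irreducible over Q since -130 is not a rational square. The splitting field Q(sqrt(-130)) has degree 2 over Q, and its unique nontrivial automorphism is sqrt(-130) ↦ -sqrt(-130). Hence Gal(Q(sqrt(-130))/Q) = Z/2Z.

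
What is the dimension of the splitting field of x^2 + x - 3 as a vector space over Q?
[K:Q] = 2

The discriminant of x^2 + (1)*x + (-3) is b^2 - 4c = 1 - (-12) = 13. Since 13 is not a perfect square in Q, the polynomial is irreducible over Q. Its two roots generate a degree-2 extension, so [K:Q] = 2.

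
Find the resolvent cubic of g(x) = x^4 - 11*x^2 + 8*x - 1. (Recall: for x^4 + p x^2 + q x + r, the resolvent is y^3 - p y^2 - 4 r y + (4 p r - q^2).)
h(y) = y^3 + 11*y^2 + 4*y - 20

Identify coefficients: p = -11, q = 8, r = -1.
Plug into h(y) = y^3 - p y^2 - 4 r y + (4 p r - q^2):
  h(y) = y^3 - (-11) y^2 - 4*(-1) y + (4*(-11)*(-1) - (8)^2)
       = y^3 + (11) y^2 + (4) y + (-20).
Simplifying: h(y) = y^3 + 11*y^2 + 4*y - 20.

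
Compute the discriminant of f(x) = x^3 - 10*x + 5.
Δ = 3325

For a depressed cubic x^3 + p x + q the discriminant is Δ = -4 p^3 - 27 q^2 = -4*(-10)^3 - 27*(5)^2 = 4000 - 675 = 3325.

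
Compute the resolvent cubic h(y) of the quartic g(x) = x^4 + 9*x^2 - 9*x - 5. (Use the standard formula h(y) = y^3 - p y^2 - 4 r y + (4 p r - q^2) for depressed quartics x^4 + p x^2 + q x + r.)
h(y) = y^3 - 9*y^2 + 20*y - 261

Identify coefficients: p = 9, q = -9, r = -5.
Plug into h(y) = y^3 - p y^2 - 4 r y + (4 p r - q^2):
  h(y) = y^3 - (9) y^2 - 4*(-5) y + (4*(9)*(-5) - (-9)^2)
       = y^3 + (-9) y^2 + (20) y + (-261).
Simplifying: h(y) = y^3 - 9*y^2 + 20*y - 261.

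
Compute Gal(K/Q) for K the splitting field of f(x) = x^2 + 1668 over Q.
Gal(K/Q) = Z/2Z (cyclic of order 2)

x^2 + 1668 is irreducible over Q since -1668 is not a rational square. The splitting field Q(sqrt(-1668)) has degree 2 over Q, and its unique nontrivial automorphism is sqrt(-1668) ↦ -sqrt(-1668). Hence Gal(Q(sqrt(-1668))/Q) = Z/2Z.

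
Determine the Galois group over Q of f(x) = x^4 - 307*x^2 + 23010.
Gal(K/Q) = V_4 (Klein four-group, Z/2Z × Z/2Z)

f factors as (x^2 - 177)(x^2 - 130), so the splitting field is K = Q(sqrt(177), sqrt(130)). The elements 177, 130, 23010 are all non-squares in Q, so sqrt(177) and sqrt(130) generate independent quadratic extensions. Thus [K:Q] = 4 and Gal(K/Q) is generated by the two order-2 automorphisms sqrt(177) ↦ -sqrt(177) and sqrt(130) ↦ -sqrt(130), giving V_4.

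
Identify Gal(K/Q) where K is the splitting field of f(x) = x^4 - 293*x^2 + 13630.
Gal(K/Q) = V_4 (Klein four-group, Z/2Z × Z/2Z)

f factors as (x^2 - 58)(x^2 - 235), so the splitting field is K = Q(sqrt(58), sqrt(235)). The elements 58, 235, 13630 are all non-squares in Q, so sqrt(58) and sqrt(235) generate independent quadratic extensions. Thus [K:Q] = 4 and Gal(K/Q) is generated by the two order-2 automorphisms sqrt(58) ↦ -sqrt(58) and sqrt(235) ↦ -sqrt(235), giving V_4.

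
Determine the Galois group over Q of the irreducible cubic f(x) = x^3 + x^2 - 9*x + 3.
Gal(K/Q) = S_3 (symmetric group of order 6)

Compute the discriminant of x^3 + (1)*x^2 + (-9)*x + (3): Δ = 2256. Since Δ is not a rational square, the Galois group is not contained in A_3; it must be the full S_3 (irreducibility of the cubic rules out anything smaller).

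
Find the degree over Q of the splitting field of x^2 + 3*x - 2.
[K:Q] = 2

The discriminant of x^2 + (3)*x + (-2) is b^2 - 4c = 9 - (-8) = 17. Since 17 is not a perfect square in Q, the polynomial is irreducible over Q. Its two roots generate a degree-2 extension, so [K:Q] = 2.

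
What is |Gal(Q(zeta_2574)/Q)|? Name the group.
|Gal(Q(zeta_2574)/Q)| = phi(2574) = 720; group ≅ (Z/2574Z)^* ≅ Z/6Z × Z/10Z × Z/12Z

The n-th cyclotomic polynomial Φ_2574(x) is the minimal polynomial of zeta_2574 over Q and has degree phi(2574) = 720. So Q(zeta_2574) is a degree-720 Galois extension with Galois group (Z/2574Z)^*. By CRT, (Z/2574Z)^* ≅ (Z/2Z)^* × (Z/9Z)^* × (Z/11Z)^* × (Z/13Z)^*. Each prime-power unit group is (Z/2Z)^* ≅ trivial group (order 1); (Z/9Z)^* ≅ Z/6Z; (Z/11Z)^* ≅ Z/10Z; (Z/13Z)^* ≅ Z/12Z. Hence Gal(Q(zeta_2574)/Q) ≅ Z/6Z × Z/10Z × Z/12Z.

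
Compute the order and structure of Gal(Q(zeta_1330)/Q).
|Gal(Q(zeta_1330)/Q)| = phi(1330) = 432; group ≅ (Z/1330Z)^* ≅ Z/4Z × Z/6Z × Z/18Z

The n-th cyclotomic polynomial Φ_1330(x) is the minimal polynomial of zeta_1330 over Q and has degree phi(1330) = 432. So Q(zeta_1330) is a degree-432 Galois extension with Galois group (Z/1330Z)^*. By CRT, (Z/1330Z)^* ≅ (Z/2Z)^* × (Z/5Z)^* × (Z/7Z)^* × (Z/19Z)^*. Each prime-power unit group is (Z/2Z)^* ≅ trivial group (order 1); (Z/5Z)^* ≅ Z/4Z; (Z/7Z)^* ≅ Z/6Z; (Z/19Z)^* ≅ Z/18Z. Hence Gal(Q(zeta_1330)/Q) ≅ Z/4Z × Z/6Z × Z/18Z.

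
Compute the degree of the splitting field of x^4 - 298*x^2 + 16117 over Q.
[K:Q] = 4

f factors as (x^2 - 227)(x^2 - 71); the splitting field is K = Q(sqrt(227), sqrt(71)). Since 227, 71, and 16117 are all non-squares in Q, the three subfields Q(sqrt(227)), Q(sqrt(71)), Q(sqrt(16117)) are distinct degree-2 extensions, so [K:Q] = 4 (Klein four Galois group).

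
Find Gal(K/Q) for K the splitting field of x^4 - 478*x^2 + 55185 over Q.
Gal(K/Q) = V_4 (Klein four-group, Z/2Z × Z/2Z)

f factors as (x^2 - 195)(x^2 - 283), so the splitting field is K = Q(sqrt(195), sqrt(283)). The elements 195, 283, 55185 are all non-squares in Q, so sqrt(195) and sqrt(283) generate independent quadratic extensions. Thus [K:Q] = 4 and Gal(K/Q) is generated by the two order-2 automorphisms sqrt(195) ↦ -sqrt(195) and sqrt(283) ↦ -sqrt(283), giving V_4.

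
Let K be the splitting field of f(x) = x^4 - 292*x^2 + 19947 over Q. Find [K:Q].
[K:Q] = 4

f factors as (x^2 - 183)(x^2 - 109); the splitting field is K = Q(sqrt(183), sqrt(109)). Since 183, 109, and 19947 are all non-squares in Q, the three subfields Q(sqrt(183)), Q(sqrt(109)), Q(sqrt(19947)) are distinct degree-2 extensions, so [K:Q] = 4 (Klein four Galois group).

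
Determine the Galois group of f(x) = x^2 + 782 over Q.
Gal(K/Q) = Z/2Z (cyclic of order 2)

x^2 + 782 is irreducible over Q since -782 is not a rational square. The splitting field Q(sqrt(-782)) has degree 2 over Q, and its unique nontrivial automorphism is sqrt(-782) ↦ -sqrt(-782). Hence Gal(Q(sqrt(-782))/Q) = Z/2Z.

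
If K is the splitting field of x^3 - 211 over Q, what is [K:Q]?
[K:Q] = 6

x^3 - 211 has one real root r = 211^(1/3) and two complex roots r*zeta_3, r*zeta_3^2 where zeta_3 = e^(2*pi*i/3). The splitting field is Q(r, zeta_3). [Q(r):Q] = 3 and [Q(zeta_3):Q] = 2 with gcd = 1, so [Q(r, zeta_3):Q] = 3 * 2 = 6.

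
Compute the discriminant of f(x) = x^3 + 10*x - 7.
Δ = -5323

For a depressed cubic x^3 + p x + q the discriminant is Δ = -4 p^3 - 27 q^2 = -4*(10)^3 - 27*(-7)^2 = -4000 - 1323 = -5323.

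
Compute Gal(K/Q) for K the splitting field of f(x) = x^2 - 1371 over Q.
Gal(K/Q) = Z/2Z (cyclic of order 2)

x^2 - 1371 is irreducible over Q since 1371 is not a rational square. The splitting field Q(sqrt(1371)) has degree 2 over Q, and its unique nontrivial automorphism is sqrt(1371) ↦ -sqrt(1371). Hence Gal(Q(sqrt(1371))/Q) = Z/2Z.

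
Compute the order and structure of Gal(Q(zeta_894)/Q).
|Gal(Q(zeta_894)/Q)| = phi(894) = 296; group ≅ (Z/894Z)^* ≅ Z/2Z × Z/148Z

The n-th cyclotomic polynomial Φ_894(x) is the minimal polynomial of zeta_894 over Q and has degree phi(894) = 296. So Q(zeta_894) is a degree-296 Galois extension with Galois group (Z/894Z)^*. By CRT, (Z/894Z)^* ≅ (Z/2Z)^* × (Z/3Z)^* × (Z/149Z)^*. Each prime-power unit group is (Z/2Z)^* ≅ trivial group (order 1); (Z/3Z)^* ≅ Z/2Z; (Z/149Z)^* ≅ Z/148Z. Hence Gal(Q(zeta_894)/Q) ≅ Z/2Z × Z/148Z.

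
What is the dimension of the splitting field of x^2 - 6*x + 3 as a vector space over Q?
[K:Q] = 2

The discriminant of x^2 + (-6)*x + (3) is b^2 - 4c = 36 - (12) = 24. Since 24 is not a perfect square in Q, the polynomial is irreducible over Q. Its two roots generate a degree-2 extension, so [K:Q] = 2.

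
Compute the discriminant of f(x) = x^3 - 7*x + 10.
Δ = -1328

For a depressed cubic x^3 + p x + q the discriminant is Δ = -4 p^3 - 27 q^2 = -4*(-7)^3 - 27*(10)^2 = 1372 - 2700 = -1328.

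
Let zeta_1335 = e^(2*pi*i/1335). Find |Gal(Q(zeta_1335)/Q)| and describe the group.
|Gal(Q(zeta_1335)/Q)| = phi(1335) = 704; group ≅ (Z/1335Z)^* ≅ Z/2Z × Z/4Z × Z/88Z

The n-th cyclotomic polynomial Φ_1335(x) is the minimal polynomial of zeta_1335 over Q and has degree phi(1335) = 704. So Q(zeta_1335) is a degree-704 Galois extension with Galois group (Z/1335Z)^*. By CRT, (Z/1335Z)^* ≅ (Z/3Z)^* × (Z/5Z)^* × (Z/89Z)^*. Each prime-power unit group is (Z/3Z)^* ≅ Z/2Z; (Z/5Z)^* ≅ Z/4Z; (Z/89Z)^* ≅ Z/88Z. Hence Gal(Q(zeta_1335)/Q) ≅ Z/2Z × Z/4Z × Z/88Z.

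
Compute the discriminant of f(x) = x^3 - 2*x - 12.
Δ = -3856

For a depressed cubic x^3 + p x + q the discriminant is Δ = -4 p^3 - 27 q^2 = -4*(-2)^3 - 27*(-12)^2 = 32 - 3888 = -3856.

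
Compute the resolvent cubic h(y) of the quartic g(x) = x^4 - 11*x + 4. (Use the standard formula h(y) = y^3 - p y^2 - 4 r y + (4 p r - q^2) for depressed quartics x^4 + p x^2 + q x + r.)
h(y) = y^3 - 16*y - 121

Identify coefficients: p = 0, q = -11, r = 4.
Plug into h(y) = y^3 - p y^2 - 4 r y + (4 p r - q^2):
  h(y) = y^3 - (0) y^2 - 4*(4) y + (4*(0)*(4) - (-11)^2)
       = y^3 + (0) y^2 + (-16) y + (-121).
Simplifying: h(y) = y^3 - 16*y - 121.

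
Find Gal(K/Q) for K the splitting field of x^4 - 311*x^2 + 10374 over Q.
Gal(K/Q) = V_4 (Klein four-group, Z/2Z × Z/2Z)

f factors as (x^2 - 273)(x^2 - 38), so the splitting field is K = Q(sqrt(273), sqrt(38)). The elements 273, 38, 10374 are all non-squares in Q, so sqrt(273) and sqrt(38) generate independent quadratic extensions. Thus [K:Q] = 4 and Gal(K/Q) is generated by the two order-2 automorphisms sqrt(273) ↦ -sqrt(273) and sqrt(38) ↦ -sqrt(38), giving V_4.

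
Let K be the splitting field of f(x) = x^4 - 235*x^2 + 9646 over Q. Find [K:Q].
[K:Q] = 4

f factors as (x^2 - 53)(x^2 - 182); the splitting field is K = Q(sqrt(53), sqrt(182)). Since 53, 182, and 9646 are all non-squares in Q, the three subfields Q(sqrt(53)), Q(sqrt(182)), Q(sqrt(9646)) are distinct degree-2 extensions, so [K:Q] = 4 (Klein four Galois group).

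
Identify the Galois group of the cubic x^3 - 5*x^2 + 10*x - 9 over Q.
Gal(K/Q) = S_3 (symmetric group of order 6)

Compute the discriminant of x^3 + (-5)*x^2 + (10)*x + (-9): Δ = -87. Since Δ is not a rational square, the Galois group is not contained in A_3; it must be the full S_3 (irreducibility of the cubic rules out anything smaller).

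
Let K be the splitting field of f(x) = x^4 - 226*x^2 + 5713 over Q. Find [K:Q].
[K:Q] = 4

f factors as (x^2 - 197)(x^2 - 29); the splitting field is K = Q(sqrt(197), sqrt(29)). Since 197, 29, and 5713 are all non-squares in Q, the three subfields Q(sqrt(197)), Q(sqrt(29)), Q(sqrt(5713)) are distinct degree-2 extensions, so [K:Q] = 4 (Klein four Galois group).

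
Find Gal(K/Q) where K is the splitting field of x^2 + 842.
Gal(K/Q) = Z/2Z (cyclic of order 2)

x^2 + 842 is irreducible over Q since -842 is not a rational square. The splitting field Q(sqrt(-842)) has degree 2 over Q, and its unique nontrivial automorphism is sqrt(-842) ↦ -sqrt(-842). Hence Gal(Q(sqrt(-842))/Q) = Z/2Z.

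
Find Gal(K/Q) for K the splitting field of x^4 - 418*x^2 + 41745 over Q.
Gal(K/Q) = V_4 (Klein four-group, Z/2Z × Z/2Z)

f factors as (x^2 - 253)(x^2 - 165), so the splitting field is K = Q(sqrt(253), sqrt(165)). The elements 253, 165, 41745 are all non-squares in Q, so sqrt(253) and sqrt(165) generate independent quadratic extensions. Thus [K:Q] = 4 and Gal(K/Q) is generated by the two order-2 automorphisms sqrt(253) ↦ -sqrt(253) and sqrt(165) ↦ -sqrt(165), giving V_4.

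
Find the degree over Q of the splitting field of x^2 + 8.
[K:Q] = 2

The discriminant of x^2 + (0)*x + (8) is b^2 - 4c = 0 - (32) = -32. Since -32 is not a perfect square in Q, the polynomial is irreducible over Q. Its two roots generate a degree-2 extension, so [K:Q] = 2.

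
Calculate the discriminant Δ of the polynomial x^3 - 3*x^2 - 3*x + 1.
Δ = 432

For x^3 + a x^2 + b x + c the discriminant is Δ = 18 a b c - 4 a^3 c + a^2 b^2 - 4 b^3 - 27 c^2.
Plug a = -3, b = -3, c = 1:
  18*(-3)*(-3)*(1) - 4*(-3)^3*(1) + (-3)^2*(-3)^2 - 4*(-3)^3 - 27*(1)^2
  = 162 + (108) + 81 + (108) + (-27)
  = 432.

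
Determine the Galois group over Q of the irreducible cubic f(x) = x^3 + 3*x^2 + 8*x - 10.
Gal(K/Q) = S_3 (symmetric group of order 6)

Compute the discriminant of x^3 + (3)*x^2 + (8)*x + (-10): Δ = -7412. Since Δ is not a rational square, the Galois group is not contained in A_3; it must be the full S_3 (irreducibility of the cubic rules out anything smaller).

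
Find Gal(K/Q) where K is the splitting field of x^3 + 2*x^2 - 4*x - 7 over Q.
Gal(K/Q) = S_3 (symmetric group of order 6)

Compute the discriminant of x^3 + (2)*x^2 + (-4)*x + (-7): Δ = 229. Since Δ is not a rational square, the Galois group is not contained in A_3; it must be the full S_3 (irreducibility of the cubic rules out anything smaller).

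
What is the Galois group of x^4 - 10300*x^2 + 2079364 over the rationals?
Gal(K/Q) = Z/2Z (cyclic of order 2)

f factors as (x^2 - 206)(x^2 - 10094), so the splitting field is K = Q(sqrt(206), sqrt(10094)). The squarefree part of 206 is 206 and the squarefree part of 10094 is also 206, so sqrt(206) and sqrt(10094) are both rational multiples of sqrt(206). Hence Q(sqrt(206)) = Q(sqrt(10094)) = Q(sqrt(206)), and the splitting field collapses to a single degree-2 extension with Galois group Z/2Z.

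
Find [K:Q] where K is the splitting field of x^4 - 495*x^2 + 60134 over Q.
[K:Q] = 4

f factors as (x^2 - 281)(x^2 - 214); the splitting field is K = Q(sqrt(281), sqrt(214)). Since 281, 214, and 60134 are all non-squares in Q, the three subfields Q(sqrt(281)), Q(sqrt(214)), Q(sqrt(60134)) are distinct degree-2 extensions, so [K:Q] = 4 (Klein four Galois group).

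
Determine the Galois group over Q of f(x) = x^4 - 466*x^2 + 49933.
Gal(K/Q) = V_4 (Klein four-group, Z/2Z × Z/2Z)

f factors as (x^2 - 299)(x^2 - 167), so the splitting field is K = Q(sqrt(299), sqrt(167)). The elements 299, 167, 49933 are all non-squares in Q, so sqrt(299) and sqrt(167) generate independent quadratic extensions. Thus [K:Q] = 4 and Gal(K/Q) is generated by the two order-2 automorphisms sqrt(299) ↦ -sqrt(299) and sqrt(167) ↦ -sqrt(167), giving V_4.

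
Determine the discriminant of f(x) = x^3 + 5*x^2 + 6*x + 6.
Δ = -696

For x^3 + a x^2 + b x + c the discriminant is Δ = 18 a b c - 4 a^3 c + a^2 b^2 - 4 b^3 - 27 c^2.
Plug a = 5, b = 6, c = 6:
  18*(5)*(6)*(6) - 4*(5)^3*(6) + (5)^2*(6)^2 - 4*(6)^3 - 27*(6)^2
  = 3240 + (-3000) + 900 + (-864) + (-972)
  = -696.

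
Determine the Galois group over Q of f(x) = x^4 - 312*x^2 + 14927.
Gal(K/Q) = V_4 (Klein four-group, Z/2Z × Z/2Z)

f factors as (x^2 - 59)(x^2 - 253), so the splitting field is K = Q(sqrt(59), sqrt(253)). The elements 59, 253, 14927 are all non-squares in Q, so sqrt(59) and sqrt(253) generate independent quadratic extensions. Thus [K:Q] = 4 and Gal(K/Q) is generated by the two order-2 automorphisms sqrt(59) ↦ -sqrt(59) and sqrt(253) ↦ -sqrt(253), giving V_4.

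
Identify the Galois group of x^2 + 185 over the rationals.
Gal(K/Q) = Z/2Z (cyclic of order 2)

x^2 + 185 is irreducible over Q since -185 is not a rational square. The splitting field Q(sqrt(-185)) has degree 2 over Q, and its unique nontrivial automorphism is sqrt(-185) ↦ -sqrt(-185). Hence Gal(Q(sqrt(-185))/Q) = Z/2Z.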